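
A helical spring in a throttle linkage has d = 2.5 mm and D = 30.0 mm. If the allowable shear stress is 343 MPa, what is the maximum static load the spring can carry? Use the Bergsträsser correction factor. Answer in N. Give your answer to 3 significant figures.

C = D/d = 30.0/2.5 = 12.0000
K_B = (4C+2)/(4C−3) = 50.000/45.000 = 1.1111
τ_max = K·8FD/(πd³) → F_max = τ_allow·πd³/(8DK)
F_max = 343·π·2.5³/(8·30.0·1.1111) = 16837/266.67 = 63.139 N

63.1 N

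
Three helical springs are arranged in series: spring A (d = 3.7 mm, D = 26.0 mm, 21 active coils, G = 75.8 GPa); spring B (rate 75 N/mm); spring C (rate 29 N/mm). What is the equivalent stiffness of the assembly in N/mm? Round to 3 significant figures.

3.91 N/mm

k_A = Gd⁴/(8D³N_a) = (75.8×10³)(3.7⁴)/(8·26.0³·21) = 4.8111 N/mm
Series: 1/k_eq = 1/4.8111 + 1/75 + 1/29 = 0.25567; k_eq = 3.9113 N/mm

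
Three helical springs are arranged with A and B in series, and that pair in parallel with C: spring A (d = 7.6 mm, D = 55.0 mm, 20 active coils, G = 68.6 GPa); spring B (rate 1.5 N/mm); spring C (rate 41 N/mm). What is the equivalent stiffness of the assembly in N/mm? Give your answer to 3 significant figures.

42.3 N/mm

k_A = Gd⁴/(8D³N_a) = (68.6×10³)(7.6⁴)/(8·55.0³·20) = 8.5975 N/mm
Springs A,B series: k_AB = 1/(1/8.5975+1/1.5) = 1.2772 N/mm; parallel with C: k_eq = 1.2772+41 = 42.277 N/mm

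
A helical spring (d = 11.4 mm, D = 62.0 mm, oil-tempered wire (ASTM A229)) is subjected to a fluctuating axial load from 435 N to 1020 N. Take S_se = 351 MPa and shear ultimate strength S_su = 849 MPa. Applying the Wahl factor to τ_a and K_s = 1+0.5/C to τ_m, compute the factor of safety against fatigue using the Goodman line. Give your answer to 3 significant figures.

C = D/d = 62.0/11.4 = 5.4386; K_W = (4C−1)/(4C−4)+0.615/C = 1.2821; K_s = 1+0.5/C = 1.0919
F_a = (F_max−F_min)/2 = 292.5 N; F_m = (F_max+F_min)/2 = 727.5 N
τ_a = K_W·8F_aD/(πd³) = 1.2821 × 31.17 = 39.962 MPa
τ_m = K_s·8F_mD/(πd³) = 1.0919 × 77.527 = 84.654 MPa
Goodman: 1/n_f = τ_a/S_se + τ_m/S_su = 39.962/351 + 84.654/849 = 0.11385 + 0.09971 = 0.21356
n_f = 1/0.21356 = 4.682

4.68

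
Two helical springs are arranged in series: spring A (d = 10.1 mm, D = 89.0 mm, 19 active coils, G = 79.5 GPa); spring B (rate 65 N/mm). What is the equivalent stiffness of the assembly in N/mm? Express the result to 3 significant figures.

k_A = Gd⁴/(8D³N_a) = (79.5×10³)(10.1⁴)/(8·89.0³·19) = 7.7204 N/mm
Series: 1/k_eq = 1/7.7204 + 1/65 = 0.14491; k_eq = 6.9007 N/mm

6.90 N/mm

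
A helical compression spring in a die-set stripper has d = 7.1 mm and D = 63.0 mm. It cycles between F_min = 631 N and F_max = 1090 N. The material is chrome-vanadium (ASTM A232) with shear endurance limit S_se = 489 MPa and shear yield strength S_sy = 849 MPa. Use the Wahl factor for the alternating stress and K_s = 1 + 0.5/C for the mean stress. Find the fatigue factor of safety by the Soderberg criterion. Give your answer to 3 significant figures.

1.38

C = D/d = 63.0/7.1 = 8.8732; K_W = (4C−1)/(4C−4)+0.615/C = 1.1646; K_s = 1+0.5/C = 1.0563
F_a = (F_max−F_min)/2 = 229.5 N; F_m = (F_max+F_min)/2 = 860.5 N
τ_a = K_W·8F_aD/(πd³) = 1.1646 × 102.87 = 119.8 MPa
τ_m = K_s·8F_mD/(πd³) = 1.0563 × 385.71 = 407.44 MPa
Soderberg: 1/n_f = τ_a/S_se + τ_m/S_sy = 119.8/489 + 407.44/849 = 0.24499 + 0.47991 = 0.72489
n_f = 1/0.72489 = 1.38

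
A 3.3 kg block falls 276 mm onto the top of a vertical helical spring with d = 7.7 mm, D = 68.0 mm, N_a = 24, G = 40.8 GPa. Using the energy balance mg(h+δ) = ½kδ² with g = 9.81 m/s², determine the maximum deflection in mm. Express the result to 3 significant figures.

101 mm

k = Gd⁴/(8D³N_a) = (40.8×10³)(7.7⁴)/(8·68.0³·24) = 2.3757 N/mm
W = mg = 3.3 × 9.81 = 32.373 N
½kδ² − Wδ − Wh = 0 → δ = (W + √(W² + 2kWh))/k
δ = (32.373 + √(1048 + 42453.9))/2.3757 = (32.373 + 208.57)/2.3757 = 101.42 mm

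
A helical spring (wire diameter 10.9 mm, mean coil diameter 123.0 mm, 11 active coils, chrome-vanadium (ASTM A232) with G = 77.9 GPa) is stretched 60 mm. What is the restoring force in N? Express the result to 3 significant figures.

k = Gd⁴/(8D³N_a) = (77.9×10³)(10.9⁴)/(8·123.0³·11) = 6.715 N/mm
F = k·δ = 6.715 × 60 = 402.9 N

403 N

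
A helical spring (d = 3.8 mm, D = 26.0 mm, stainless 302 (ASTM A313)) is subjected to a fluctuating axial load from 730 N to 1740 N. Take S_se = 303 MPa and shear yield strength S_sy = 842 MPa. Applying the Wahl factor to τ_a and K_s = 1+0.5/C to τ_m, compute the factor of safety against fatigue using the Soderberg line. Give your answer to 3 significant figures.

C = D/d = 26.0/3.8 = 6.8421; K_W = (4C−1)/(4C−4)+0.615/C = 1.2183; K_s = 1+0.5/C = 1.0731
F_a = (F_max−F_min)/2 = 505 N; F_m = (F_max+F_min)/2 = 1235 N
τ_a = K_W·8F_aD/(πd³) = 1.2183 × 609.33 = 742.33 MPa
τ_m = K_s·8F_mD/(πd³) = 1.0731 × 1490.1 = 1599 MPa
Soderberg: 1/n_f = τ_a/S_se + τ_m/S_sy = 742.33/303 + 1599/842 = 2.44992 + 1.89910 = 4.349
n_f = 1/4.349 = 0.2299

0.230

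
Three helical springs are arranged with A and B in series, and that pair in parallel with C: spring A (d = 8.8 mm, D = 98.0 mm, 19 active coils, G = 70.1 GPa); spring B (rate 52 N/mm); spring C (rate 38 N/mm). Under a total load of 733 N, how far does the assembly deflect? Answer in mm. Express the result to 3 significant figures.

k_A = Gd⁴/(8D³N_a) = (70.1×10³)(8.8⁴)/(8·98.0³·19) = 2.9385 N/mm
Springs A,B series: k_AB = 1/(1/2.9385+1/52) = 2.7813 N/mm; parallel with C: k_eq = 2.7813+38 = 40.781 N/mm
δ = F/k_eq = 733/40.781 = 17.974 mm

18.0 mm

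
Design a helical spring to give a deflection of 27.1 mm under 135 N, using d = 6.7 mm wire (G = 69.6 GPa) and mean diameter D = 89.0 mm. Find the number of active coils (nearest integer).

Required rate k = F/δ = 135/27.1 = 4.9815 N/mm
N_a = Gd⁴/(8D³k) = (69.6×10³ × 6.7⁴)/(8 × 89.0³ × 4.9815)
    = 1.40252e+08 / 2.80947e+07 = 4.992 → 5 coils

5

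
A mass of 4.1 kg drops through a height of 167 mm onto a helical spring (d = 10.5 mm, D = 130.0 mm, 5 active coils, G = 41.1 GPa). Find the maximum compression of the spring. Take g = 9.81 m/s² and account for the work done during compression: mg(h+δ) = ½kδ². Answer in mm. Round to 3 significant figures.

56.2 mm

k = Gd⁴/(8D³N_a) = (41.1×10³)(10.5⁴)/(8·130.0³·5) = 5.6847 N/mm
W = mg = 4.1 × 9.81 = 40.221 N
½kδ² − Wδ − Wh = 0 → δ = (W + √(W² + 2kWh))/k
δ = (40.221 + √(1617.7 + 76367.5))/5.6847 = (40.221 + 279.26)/5.6847 = 56.2 mm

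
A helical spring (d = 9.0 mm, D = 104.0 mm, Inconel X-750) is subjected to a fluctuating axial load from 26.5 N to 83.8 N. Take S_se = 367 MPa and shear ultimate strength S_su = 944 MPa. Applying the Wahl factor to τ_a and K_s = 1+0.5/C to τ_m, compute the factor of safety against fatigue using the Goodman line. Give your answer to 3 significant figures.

C = D/d = 104.0/9.0 = 11.5556; K_W = (4C−1)/(4C−4)+0.615/C = 1.1243; K_s = 1+0.5/C = 1.0433
F_a = (F_max−F_min)/2 = 28.65 N; F_m = (F_max+F_min)/2 = 55.15 N
τ_a = K_W·8F_aD/(πd³) = 1.1243 × 10.408 = 11.702 MPa
τ_m = K_s·8F_mD/(πd³) = 1.0433 × 20.035 = 20.902 MPa
Goodman: 1/n_f = τ_a/S_se + τ_m/S_su = 11.702/367 + 20.902/944 = 0.03188 + 0.02214 = 0.054026
n_f = 1/0.054026 = 18.51

18.5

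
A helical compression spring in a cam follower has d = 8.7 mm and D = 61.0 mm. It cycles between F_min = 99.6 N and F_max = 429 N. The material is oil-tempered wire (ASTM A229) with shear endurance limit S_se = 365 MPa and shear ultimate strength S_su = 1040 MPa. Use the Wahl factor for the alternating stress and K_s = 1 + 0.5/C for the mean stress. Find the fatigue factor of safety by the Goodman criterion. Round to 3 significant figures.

5.17

C = D/d = 61.0/8.7 = 7.0115; K_W = (4C−1)/(4C−4)+0.615/C = 1.2125; K_s = 1+0.5/C = 1.0713
F_a = (F_max−F_min)/2 = 164.7 N; F_m = (F_max+F_min)/2 = 264.3 N
τ_a = K_W·8F_aD/(πd³) = 1.2125 × 38.851 = 47.106 MPa
τ_m = K_s·8F_mD/(πd³) = 1.0713 × 62.346 = 66.792 MPa
Goodman: 1/n_f = τ_a/S_se + τ_m/S_su = 47.106/365 + 66.792/1040 = 0.12906 + 0.06422 = 0.19328
n_f = 1/0.19328 = 5.174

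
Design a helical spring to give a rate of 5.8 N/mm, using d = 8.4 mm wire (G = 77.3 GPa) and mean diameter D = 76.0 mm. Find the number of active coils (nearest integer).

19

N_a = Gd⁴/(8D³k) = (77.3×10³ × 8.4⁴)/(8 × 76.0³ × 5.8)
    = 3.84855e+08 / 2.03685e+07 = 18.89 → 19 coils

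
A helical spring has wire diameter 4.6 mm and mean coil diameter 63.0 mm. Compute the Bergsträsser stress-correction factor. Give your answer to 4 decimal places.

C = D/d = 63.0/4.6 = 13.6957
K_B = (4C+2)/(4C−3) = 56.783/51.783 = 1.0966

1.0966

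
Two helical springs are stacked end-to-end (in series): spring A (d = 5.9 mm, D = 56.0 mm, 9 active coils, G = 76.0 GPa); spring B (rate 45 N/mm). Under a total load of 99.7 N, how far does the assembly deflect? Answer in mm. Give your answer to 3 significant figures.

15.9 mm

k_A = Gd⁴/(8D³N_a) = (76.0×10³)(5.9⁴)/(8·56.0³·9) = 7.2832 N/mm
Series: 1/k_eq = 1/7.2832 + 1/45 = 0.15952; k_eq = 6.2687 N/mm
δ = F/k_eq = 99.7/6.2687 = 15.905 mm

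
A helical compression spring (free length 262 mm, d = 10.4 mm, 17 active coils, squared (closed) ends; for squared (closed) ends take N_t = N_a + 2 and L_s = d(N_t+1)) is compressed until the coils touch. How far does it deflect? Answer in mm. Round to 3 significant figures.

N_t = 19; L_s = 10.4·20 = 208 mm
δ_solid = L₀ − L_s = 262 − 208 = 54 mm

54.0 mm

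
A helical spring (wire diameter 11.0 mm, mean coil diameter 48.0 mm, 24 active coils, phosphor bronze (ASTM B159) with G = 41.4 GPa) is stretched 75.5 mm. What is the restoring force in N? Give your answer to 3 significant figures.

k = Gd⁴/(8D³N_a) = (41.4×10³)(11.0⁴)/(8·48.0³·24) = 28.546 N/mm
F = k·δ = 28.546 × 75.5 = 2155.2 N

2160 N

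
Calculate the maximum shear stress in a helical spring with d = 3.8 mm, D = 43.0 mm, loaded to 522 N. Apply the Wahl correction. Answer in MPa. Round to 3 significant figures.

1170 MPa

Spring index C = D/d = 43.0/3.8 = 11.3158
K_W = (4C−1)/(4C−4) + 0.615/C = 44.263/41.263 + 0.0543 = 1.1271
τ₀ = 8FD/(πd³) = 8·522·43.0/(π·3.8³) = 179568/172.39 = 1041.7 MPa
τ_max = K·τ₀ = 1.1271 × 1041.7 = 1174 MPa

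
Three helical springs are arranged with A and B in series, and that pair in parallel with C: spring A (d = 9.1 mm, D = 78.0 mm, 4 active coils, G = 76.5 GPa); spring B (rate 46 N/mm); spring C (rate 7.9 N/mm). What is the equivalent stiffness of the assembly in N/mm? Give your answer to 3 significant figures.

k_A = Gd⁴/(8D³N_a) = (76.5×10³)(9.1⁴)/(8·78.0³·4) = 34.546 N/mm
Springs A,B series: k_AB = 1/(1/34.546+1/46) = 19.729 N/mm; parallel with C: k_eq = 19.729+7.9 = 27.629 N/mm

27.6 N/mm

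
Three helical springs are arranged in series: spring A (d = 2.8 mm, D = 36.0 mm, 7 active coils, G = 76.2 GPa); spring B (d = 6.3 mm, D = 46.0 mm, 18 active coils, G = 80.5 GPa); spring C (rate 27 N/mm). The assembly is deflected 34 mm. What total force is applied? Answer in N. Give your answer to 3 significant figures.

k_A = Gd⁴/(8D³N_a) = (76.2×10³)(2.8⁴)/(8·36.0³·7) = 1.7926 N/mm
k_B = Gd⁴/(8D³N_a) = (80.5×10³)(6.3⁴)/(8·46.0³·18) = 9.0474 N/mm
Series: 1/k_eq = 1/1.7926 + 1/9.0474 + 1/27 = 0.7054; k_eq = 1.4176 N/mm
F = k_eq·δ = 1.4176·34 = 48.199 N

48.2 N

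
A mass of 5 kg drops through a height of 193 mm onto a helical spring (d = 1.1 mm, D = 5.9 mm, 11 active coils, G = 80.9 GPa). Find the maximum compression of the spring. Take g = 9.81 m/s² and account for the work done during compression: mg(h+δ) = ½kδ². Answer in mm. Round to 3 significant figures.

61.8 mm

k = Gd⁴/(8D³N_a) = (80.9×10³)(1.1⁴)/(8·5.9³·11) = 6.5536 N/mm
W = mg = 5 × 9.81 = 49.05 N
½kδ² − Wδ − Wh = 0 → δ = (W + √(W² + 2kWh))/k
δ = (49.05 + √(2405.9 + 124081))/6.5536 = (49.05 + 355.65)/6.5536 = 61.752 mm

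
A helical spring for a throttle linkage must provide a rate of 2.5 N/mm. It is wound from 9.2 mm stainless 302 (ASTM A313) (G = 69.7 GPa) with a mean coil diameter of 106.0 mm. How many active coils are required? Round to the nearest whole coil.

N_a = Gd⁴/(8D³k) = (69.7×10³ × 9.2⁴)/(8 × 106.0³ × 2.5)
    = 4.99326e+08 / 2.38203e+07 = 20.96 → 21 coils

21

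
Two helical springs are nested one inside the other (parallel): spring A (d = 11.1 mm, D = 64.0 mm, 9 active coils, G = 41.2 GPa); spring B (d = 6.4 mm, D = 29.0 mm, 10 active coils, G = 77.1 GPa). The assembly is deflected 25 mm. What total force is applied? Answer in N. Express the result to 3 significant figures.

k_A = Gd⁴/(8D³N_a) = (41.2×10³)(11.1⁴)/(8·64.0³·9) = 33.137 N/mm
k_B = Gd⁴/(8D³N_a) = (77.1×10³)(6.4⁴)/(8·29.0³·10) = 66.296 N/mm
Parallel: k_eq = 33.137 + 66.296 = 99.434 N/mm
F = k_eq·δ = 99.434·25 = 2485.8 N

2490 N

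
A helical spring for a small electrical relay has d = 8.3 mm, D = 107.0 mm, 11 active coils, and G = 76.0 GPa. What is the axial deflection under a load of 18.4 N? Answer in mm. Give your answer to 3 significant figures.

k = Gd⁴/(8D³N_a) = (76.0×10³)(8.3⁴)/(8·107.0³·11) = 3.3457 N/mm
δ = F/k = 18.4 / 3.3457 = 5.4995 mm

5.50 mm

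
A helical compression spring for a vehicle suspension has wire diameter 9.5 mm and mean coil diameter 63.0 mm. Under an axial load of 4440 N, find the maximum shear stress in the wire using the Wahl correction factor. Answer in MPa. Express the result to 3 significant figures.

1020 MPa

Spring index C = D/d = 63.0/9.5 = 6.6316
K_W = (4C−1)/(4C−4) + 0.615/C = 25.526/22.526 + 0.0927 = 1.2259
τ₀ = 8FD/(πd³) = 8·4440·63.0/(π·9.5³) = 2.23776e+06/2693.5 = 830.79 MPa
τ_max = K·τ₀ = 1.2259 × 830.79 = 1018.5 MPa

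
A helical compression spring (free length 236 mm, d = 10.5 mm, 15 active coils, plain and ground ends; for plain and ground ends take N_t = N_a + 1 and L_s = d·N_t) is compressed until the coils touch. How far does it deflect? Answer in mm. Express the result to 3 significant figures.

N_t = 16; L_s = 10.5·16 = 168 mm
δ_solid = L₀ − L_s = 236 − 168 = 68 mm

68.0 mm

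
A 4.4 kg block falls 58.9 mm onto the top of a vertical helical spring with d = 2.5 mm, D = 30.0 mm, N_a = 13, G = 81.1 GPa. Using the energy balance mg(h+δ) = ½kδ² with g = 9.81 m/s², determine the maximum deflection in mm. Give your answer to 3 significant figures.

116 mm

k = Gd⁴/(8D³N_a) = (81.1×10³)(2.5⁴)/(8·30.0³·13) = 1.1282 N/mm
W = mg = 4.4 × 9.81 = 43.164 N
½kδ² − Wδ − Wh = 0 → δ = (W + √(W² + 2kWh))/k
δ = (43.164 + √(1863.1 + 5736.55))/1.1282 = (43.164 + 87.176)/1.1282 = 115.53 mm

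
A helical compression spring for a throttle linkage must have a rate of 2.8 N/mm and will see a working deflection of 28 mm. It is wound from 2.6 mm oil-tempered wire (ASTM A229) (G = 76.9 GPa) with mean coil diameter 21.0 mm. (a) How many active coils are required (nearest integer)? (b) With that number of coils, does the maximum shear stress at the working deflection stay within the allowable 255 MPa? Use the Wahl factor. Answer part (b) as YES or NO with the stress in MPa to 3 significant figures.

(a) 17 coils; (b) NO, τ_max = 281 MPa

N_a = Gd⁴/(8D³k) = (76.9×10³)(2.6⁴)/(8·21.0³·2.8) = 16.94 → N_a = 17
Actual rate k = Gd⁴/(8D³·17) = 2.7901 N/mm
Working load F = kδ = 2.7901·28 = 78.123 N
C = 21.0/2.6 = 8.0769; K_W = (4C−1)/(4C−4)+0.615/C = 1.1821
τ_max = K_W·8FD/(πd³) = 1.1821·237.7 = 280.98 MPa
τ_max > 255 MPa → exceeds allowable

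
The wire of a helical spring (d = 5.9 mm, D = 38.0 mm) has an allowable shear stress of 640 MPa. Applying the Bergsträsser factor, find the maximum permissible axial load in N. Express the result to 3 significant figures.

C = D/d = 38.0/5.9 = 6.4407
K_B = (4C+2)/(4C−3) = 27.763/22.763 = 1.2197
τ_max = K·8FD/(πd³) → F_max = τ_allow·πd³/(8DK)
F_max = 640·π·5.9³/(8·38.0·1.2197) = 4.1294e+05/370.78 = 1113.7 N

1110 N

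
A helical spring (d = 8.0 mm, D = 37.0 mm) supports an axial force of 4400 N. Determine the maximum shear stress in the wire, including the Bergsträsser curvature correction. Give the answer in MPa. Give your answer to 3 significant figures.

1070 MPa

Spring index C = D/d = 37.0/8.0 = 4.6250
K_B = (4C+2)/(4C−3) = 20.500/15.500 = 1.3226
τ₀ = 8FD/(πd³) = 8·4400·37.0/(π·8.0³) = 1.3024e+06/1608.5 = 809.7 MPa
τ_max = K·τ₀ = 1.3226 × 809.7 = 1070.9 MPa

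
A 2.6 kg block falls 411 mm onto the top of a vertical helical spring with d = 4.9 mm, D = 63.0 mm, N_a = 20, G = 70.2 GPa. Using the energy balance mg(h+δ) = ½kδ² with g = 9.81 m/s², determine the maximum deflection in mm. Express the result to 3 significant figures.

171 mm

k = Gd⁴/(8D³N_a) = (70.2×10³)(4.9⁴)/(8·63.0³·20) = 1.0115 N/mm
W = mg = 2.6 × 9.81 = 25.506 N
½kδ² − Wδ − Wh = 0 → δ = (W + √(W² + 2kWh))/k
δ = (25.506 + √(650.56 + 21207.7))/1.0115 = (25.506 + 147.85)/1.0115 = 171.38 mm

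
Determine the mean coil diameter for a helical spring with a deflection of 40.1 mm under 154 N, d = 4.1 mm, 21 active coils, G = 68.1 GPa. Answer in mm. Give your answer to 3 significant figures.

Required rate k = F/δ = 154/40.1 = 3.8404 N/mm
D = (Gd⁴/(8N_a·k))^(1/3) = (68.1×10³·4.1⁴/(8·21·3.8404))^(1/3)
  = (29826.1)^(1/3) = 31.0122 mm

31.0 mm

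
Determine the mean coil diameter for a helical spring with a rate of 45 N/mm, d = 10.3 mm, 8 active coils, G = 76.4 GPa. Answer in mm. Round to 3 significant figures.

66.8 mm

D = (Gd⁴/(8N_a·k))^(1/3) = (76.4×10³·10.3⁴/(8·8·45))^(1/3)
  = (298572)^(1/3) = 66.8369 mm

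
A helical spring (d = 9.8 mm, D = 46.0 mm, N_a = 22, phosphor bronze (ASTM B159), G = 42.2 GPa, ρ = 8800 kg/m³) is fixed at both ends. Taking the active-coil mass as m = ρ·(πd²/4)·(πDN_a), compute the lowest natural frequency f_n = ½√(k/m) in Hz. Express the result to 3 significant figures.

51.9 Hz

k = Gd⁴/(8D³N_a) = (42.2×10³)(9.8⁴)/(8·46.0³·22) = 22.721 N/mm = 22721 N/m
Wire length L = πDN_a = π·46.0·22 = 3179.3 mm
m = ρ·(πd²/4)·L = 8800 × 75.43×10⁻⁶ m² × 3.1793 m = 2.1104 kg
f_n = ½√(k/m) = 0.5·√(22721/2.1104) = 0.5·√(10767) = 51.881 Hz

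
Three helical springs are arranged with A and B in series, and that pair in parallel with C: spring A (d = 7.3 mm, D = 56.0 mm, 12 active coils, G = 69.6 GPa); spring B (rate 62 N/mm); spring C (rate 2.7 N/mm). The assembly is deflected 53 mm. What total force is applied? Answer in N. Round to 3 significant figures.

k_A = Gd⁴/(8D³N_a) = (69.6×10³)(7.3⁴)/(8·56.0³·12) = 11.724 N/mm
Springs A,B series: k_AB = 1/(1/11.724+1/62) = 9.8594 N/mm; parallel with C: k_eq = 9.8594+2.7 = 12.559 N/mm
F = k_eq·δ = 12.559·53 = 665.65 N

666 N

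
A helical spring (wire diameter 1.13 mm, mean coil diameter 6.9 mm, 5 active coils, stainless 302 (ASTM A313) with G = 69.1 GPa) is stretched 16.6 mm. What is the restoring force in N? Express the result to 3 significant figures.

k = Gd⁴/(8D³N_a) = (69.1×10³)(1.13⁴)/(8·6.9³·5) = 8.574 N/mm
F = k·δ = 8.574 × 16.6 = 142.33 N

142 N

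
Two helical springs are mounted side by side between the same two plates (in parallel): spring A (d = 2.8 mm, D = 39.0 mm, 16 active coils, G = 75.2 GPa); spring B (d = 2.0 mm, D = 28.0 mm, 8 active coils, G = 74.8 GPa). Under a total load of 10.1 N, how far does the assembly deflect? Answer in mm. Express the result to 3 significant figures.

6.91 mm

k_A = Gd⁴/(8D³N_a) = (75.2×10³)(2.8⁴)/(8·39.0³·16) = 0.60876 N/mm
k_B = Gd⁴/(8D³N_a) = (74.8×10³)(2.0⁴)/(8·28.0³·8) = 0.85186 N/mm
Parallel: k_eq = 0.60876 + 0.85186 = 1.4606 N/mm
δ = F/k_eq = 10.1/1.4606 = 6.9149 mm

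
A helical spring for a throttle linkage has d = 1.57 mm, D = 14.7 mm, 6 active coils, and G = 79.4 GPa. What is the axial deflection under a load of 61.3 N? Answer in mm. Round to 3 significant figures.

k = Gd⁴/(8D³N_a) = (79.4×10³)(1.57⁴)/(8·14.7³·6) = 3.1639 N/mm
δ = F/k = 61.3 / 3.1639 = 19.375 mm

19.4 mm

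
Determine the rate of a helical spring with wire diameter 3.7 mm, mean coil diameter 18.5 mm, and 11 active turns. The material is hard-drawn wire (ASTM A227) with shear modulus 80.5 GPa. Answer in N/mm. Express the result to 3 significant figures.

27.1 N/mm

k = Gd⁴/(8D³N_a) = (80.5×10³ × 3.7⁴) / (8 × 18.5³ × 11)
  = 1.5087e+07 / 557183 = 27.077 N/mm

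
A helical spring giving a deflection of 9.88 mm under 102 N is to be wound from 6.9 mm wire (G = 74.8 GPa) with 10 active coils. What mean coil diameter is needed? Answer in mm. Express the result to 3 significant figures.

Required rate k = F/δ = 102/9.88 = 10.324 N/mm
D = (Gd⁴/(8N_a·k))^(1/3) = (74.8×10³·6.9⁴/(8·10·10.324))^(1/3)
  = (205289)^(1/3) = 58.9913 mm

59.0 mm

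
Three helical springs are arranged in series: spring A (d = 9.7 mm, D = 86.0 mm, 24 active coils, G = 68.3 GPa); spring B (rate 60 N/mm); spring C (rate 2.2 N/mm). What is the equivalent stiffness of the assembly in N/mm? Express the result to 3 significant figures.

k_A = Gd⁴/(8D³N_a) = (68.3×10³)(9.7⁴)/(8·86.0³·24) = 4.9512 N/mm
Series: 1/k_eq = 1/4.9512 + 1/60 + 1/2.2 = 0.67318; k_eq = 1.4855 N/mm

1.49 N/mm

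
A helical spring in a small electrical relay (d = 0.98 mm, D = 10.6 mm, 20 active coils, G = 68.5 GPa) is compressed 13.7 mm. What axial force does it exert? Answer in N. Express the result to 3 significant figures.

k = Gd⁴/(8D³N_a) = (68.5×10³)(0.98⁴)/(8·10.6³·20) = 0.33156 N/mm
F = k·δ = 0.33156 × 13.7 = 4.5423 N

4.54 N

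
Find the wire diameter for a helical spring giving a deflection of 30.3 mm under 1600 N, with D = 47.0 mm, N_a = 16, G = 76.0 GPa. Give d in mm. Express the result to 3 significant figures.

Required rate k = F/δ = 1600/30.3 = 52.805 N/mm
d = (8D³N_a·k / G)^(1/4) = (8·47.0³·16·52.805 / (76.0×10³))^0.25
  = (9233.5)^0.25 = 9.8026 mm

9.80 mm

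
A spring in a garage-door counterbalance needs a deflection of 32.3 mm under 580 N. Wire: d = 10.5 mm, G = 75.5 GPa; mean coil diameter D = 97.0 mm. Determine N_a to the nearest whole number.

7

Required rate k = F/δ = 580/32.3 = 17.957 N/mm
N_a = Gd⁴/(8D³k) = (75.5×10³ × 10.5⁴)/(8 × 97.0³ × 17.957)
    = 9.17707e+08 / 1.31108e+08 = 7 → 7 coils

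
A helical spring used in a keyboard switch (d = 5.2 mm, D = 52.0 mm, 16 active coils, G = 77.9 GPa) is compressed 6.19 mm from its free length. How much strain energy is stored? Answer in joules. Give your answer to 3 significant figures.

k = Gd⁴/(8D³N_a) = (77.9×10³)(5.2⁴)/(8·52.0³·16) = 3.1647 N/mm
U = ½kδ² = 0.5 × 3.1647 × 6.19² = 60.629 N·mm = 0.060629 J

0.0606 J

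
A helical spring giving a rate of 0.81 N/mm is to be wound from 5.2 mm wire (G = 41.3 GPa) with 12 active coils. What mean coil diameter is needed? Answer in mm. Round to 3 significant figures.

73.0 mm

D = (Gd⁴/(8N_a·k))^(1/3) = (41.3×10³·5.2⁴/(8·12·0.81))^(1/3)
  = (388336)^(1/3) = 72.9574 mm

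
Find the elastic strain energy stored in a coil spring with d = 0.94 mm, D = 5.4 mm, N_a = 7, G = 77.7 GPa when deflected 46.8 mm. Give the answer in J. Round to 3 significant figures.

7.53 J

k = Gd⁴/(8D³N_a) = (77.7×10³)(0.94⁴)/(8·5.4³·7) = 6.8796 N/mm
U = ½kδ² = 0.5 × 6.8796 × 46.8² = 7534 N·mm = 7.534 J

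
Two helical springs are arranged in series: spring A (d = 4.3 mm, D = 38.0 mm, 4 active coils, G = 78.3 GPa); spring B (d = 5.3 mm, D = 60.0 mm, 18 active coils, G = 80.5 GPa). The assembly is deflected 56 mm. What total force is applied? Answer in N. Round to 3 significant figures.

k_A = Gd⁴/(8D³N_a) = (78.3×10³)(4.3⁴)/(8·38.0³·4) = 15.245 N/mm
k_B = Gd⁴/(8D³N_a) = (80.5×10³)(5.3⁴)/(8·60.0³·18) = 2.0421 N/mm
Series: 1/k_eq = 1/15.245 + 1/2.0421 = 0.55528; k_eq = 1.8009 N/mm
F = k_eq·δ = 1.8009·56 = 100.85 N

101 N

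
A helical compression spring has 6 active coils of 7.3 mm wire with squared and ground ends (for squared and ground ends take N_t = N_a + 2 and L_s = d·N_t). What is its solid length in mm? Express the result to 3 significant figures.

58.4 mm

squared and ground ends: N_t = N_a + 2 = 6 + 2 = 8
L_s = d·N_t = 7.3 × 8 = 58.4 mm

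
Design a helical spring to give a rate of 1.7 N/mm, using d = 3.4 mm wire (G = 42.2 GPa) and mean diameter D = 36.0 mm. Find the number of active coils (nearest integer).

9

N_a = Gd⁴/(8D³k) = (42.2×10³ × 3.4⁴)/(8 × 36.0³ × 1.7)
    = 5.63934e+06 / 634522 = 8.888 → 9 coils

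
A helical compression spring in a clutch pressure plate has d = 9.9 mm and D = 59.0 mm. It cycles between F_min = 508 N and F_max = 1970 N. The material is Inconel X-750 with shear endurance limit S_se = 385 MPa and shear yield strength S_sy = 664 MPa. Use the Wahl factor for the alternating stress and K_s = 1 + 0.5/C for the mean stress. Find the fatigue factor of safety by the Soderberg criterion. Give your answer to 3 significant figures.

C = D/d = 59.0/9.9 = 5.9596; K_W = (4C−1)/(4C−4)+0.615/C = 1.2544; K_s = 1+0.5/C = 1.0839
F_a = (F_max−F_min)/2 = 731 N; F_m = (F_max+F_min)/2 = 1239 N
τ_a = K_W·8F_aD/(πd³) = 1.2544 × 113.19 = 141.99 MPa
τ_m = K_s·8F_mD/(πd³) = 1.0839 × 191.85 = 207.94 MPa
Soderberg: 1/n_f = τ_a/S_se + τ_m/S_sy = 141.99/385 + 207.94/664 = 0.36880 + 0.31317 = 0.68196
n_f = 1/0.68196 = 1.466

1.47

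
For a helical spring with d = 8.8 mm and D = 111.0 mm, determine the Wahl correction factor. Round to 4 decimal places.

1.1133

C = D/d = 111.0/8.8 = 12.6136
K_W = (4C−1)/(4C−4) + 0.615/C = 49.455/46.455 + 0.0488 = 1.1133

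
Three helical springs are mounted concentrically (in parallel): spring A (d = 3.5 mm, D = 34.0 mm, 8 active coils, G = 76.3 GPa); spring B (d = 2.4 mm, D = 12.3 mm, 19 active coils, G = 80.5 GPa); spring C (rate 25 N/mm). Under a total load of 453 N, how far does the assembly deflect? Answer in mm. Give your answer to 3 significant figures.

k_A = Gd⁴/(8D³N_a) = (76.3×10³)(3.5⁴)/(8·34.0³·8) = 4.5518 N/mm
k_B = Gd⁴/(8D³N_a) = (80.5×10³)(2.4⁴)/(8·12.3³·19) = 9.4424 N/mm
Parallel: k_eq = 4.5518 + 9.4424 + 25 = 38.994 N/mm
δ = F/k_eq = 453/38.994 = 11.617 mm

11.6 mm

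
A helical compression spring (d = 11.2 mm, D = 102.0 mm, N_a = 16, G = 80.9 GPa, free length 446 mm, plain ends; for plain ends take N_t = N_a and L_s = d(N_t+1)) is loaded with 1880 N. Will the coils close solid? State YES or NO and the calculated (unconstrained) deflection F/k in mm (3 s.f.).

NO, δ = 201 mm

k = Gd⁴/(8D³N_a) = (80.9×10³)(11.2⁴)/(8·102.0³·16) = 9.3715 N/mm
N_t = 16; L_s = 11.2·17 = 190.4 mm; δ_solid = L₀ − L_s = 446 − 190.4 = 255.6 mm
δ = F/k = 1880/9.3715 = 200.61 mm
δ < δ_solid → spring does not go solid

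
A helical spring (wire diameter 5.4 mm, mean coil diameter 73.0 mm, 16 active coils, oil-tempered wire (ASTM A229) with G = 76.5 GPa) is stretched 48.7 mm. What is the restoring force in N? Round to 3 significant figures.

63.6 N

k = Gd⁴/(8D³N_a) = (76.5×10³)(5.4⁴)/(8·73.0³·16) = 1.3063 N/mm
F = k·δ = 1.3063 × 48.7 = 63.619 N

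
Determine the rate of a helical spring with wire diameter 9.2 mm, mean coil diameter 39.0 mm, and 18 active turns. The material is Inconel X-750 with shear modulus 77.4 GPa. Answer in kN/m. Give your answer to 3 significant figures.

k = Gd⁴/(8D³N_a) = (77.4×10³ × 9.2⁴) / (8 × 39.0³ × 18)
  = 5.54488e+08 / 8.54194e+06 = 64.914 N/mm

64.9 kN/m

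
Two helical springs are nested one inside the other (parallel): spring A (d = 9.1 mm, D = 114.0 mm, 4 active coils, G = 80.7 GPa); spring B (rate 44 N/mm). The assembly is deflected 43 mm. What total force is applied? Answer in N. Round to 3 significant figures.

2390 N

k_A = Gd⁴/(8D³N_a) = (80.7×10³)(9.1⁴)/(8·114.0³·4) = 11.673 N/mm
Parallel: k_eq = 11.673 + 44 = 55.673 N/mm
F = k_eq·δ = 55.673·43 = 2393.9 N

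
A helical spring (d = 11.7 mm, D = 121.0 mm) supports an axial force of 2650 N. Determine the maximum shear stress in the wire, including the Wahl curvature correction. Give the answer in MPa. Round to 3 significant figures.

581 MPa

Spring index C = D/d = 121.0/11.7 = 10.3419
K_W = (4C−1)/(4C−4) + 0.615/C = 40.368/37.368 + 0.0595 = 1.1398
τ₀ = 8FD/(πd³) = 8·2650·121.0/(π·11.7³) = 2.5652e+06/5031.6 = 509.82 MPa
τ_max = K·τ₀ = 1.1398 × 509.82 = 581.06 MPa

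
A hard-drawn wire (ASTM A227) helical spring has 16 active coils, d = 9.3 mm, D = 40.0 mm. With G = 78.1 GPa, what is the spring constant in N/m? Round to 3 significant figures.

k = Gd⁴/(8D³N_a) = (78.1×10³ × 9.3⁴) / (8 × 40.0³ × 16)
  = 5.84229e+08 / 8.192e+06 = 71.317 N/mm = 71317 N/m

71300 N/m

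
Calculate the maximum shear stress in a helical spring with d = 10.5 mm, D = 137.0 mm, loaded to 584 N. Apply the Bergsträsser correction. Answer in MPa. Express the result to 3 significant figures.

Spring index C = D/d = 137.0/10.5 = 13.0476
K_B = (4C+2)/(4C−3) = 54.190/49.190 = 1.1016
τ₀ = 8FD/(πd³) = 8·584·137.0/(π·10.5³) = 640064/3636.8 = 176 MPa
τ_max = K·τ₀ = 1.1016 × 176 = 193.89 MPa

194 MPa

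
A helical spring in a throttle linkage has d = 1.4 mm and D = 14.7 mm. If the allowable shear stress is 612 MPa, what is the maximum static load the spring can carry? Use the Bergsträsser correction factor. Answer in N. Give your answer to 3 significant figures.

39.8 N

C = D/d = 14.7/1.4 = 10.5000
K_B = (4C+2)/(4C−3) = 44.000/39.000 = 1.1282
τ_max = K·8FD/(πd³) → F_max = τ_allow·πd³/(8DK)
F_max = 612·π·1.4³/(8·14.7·1.1282) = 5275.8/132.68 = 39.764 N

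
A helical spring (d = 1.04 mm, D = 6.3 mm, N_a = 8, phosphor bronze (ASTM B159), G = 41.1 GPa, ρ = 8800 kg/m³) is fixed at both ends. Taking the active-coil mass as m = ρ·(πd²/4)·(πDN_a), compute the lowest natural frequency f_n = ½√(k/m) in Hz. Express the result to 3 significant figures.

797 Hz

k = Gd⁴/(8D³N_a) = (41.1×10³)(1.04⁴)/(8·6.3³·8) = 3.0045 N/mm = 3004.5 N/m
Wire length L = πDN_a = π·6.3·8 = 158.34 mm
m = ρ·(πd²/4)·L = 8800 × 0.84949×10⁻⁶ m² × 0.15834 m = 0.0011836 kg
f_n = ½√(k/m) = 0.5·√(3004.5/0.0011836) = 0.5·√(2.5384e+06) = 796.61 Hz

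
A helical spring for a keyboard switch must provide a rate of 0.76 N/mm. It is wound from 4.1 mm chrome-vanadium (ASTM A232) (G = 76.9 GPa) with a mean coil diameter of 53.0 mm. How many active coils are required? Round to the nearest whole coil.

24

N_a = Gd⁴/(8D³k) = (76.9×10³ × 4.1⁴)/(8 × 53.0³ × 0.76)
    = 2.17301e+07 / 905172 = 24.01 → 24 coils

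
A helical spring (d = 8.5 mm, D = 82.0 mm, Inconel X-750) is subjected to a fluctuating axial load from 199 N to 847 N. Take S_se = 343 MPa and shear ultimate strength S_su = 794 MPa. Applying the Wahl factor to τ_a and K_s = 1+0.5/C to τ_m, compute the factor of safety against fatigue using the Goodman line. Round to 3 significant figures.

1.65

C = D/d = 82.0/8.5 = 9.6471; K_W = (4C−1)/(4C−4)+0.615/C = 1.1505; K_s = 1+0.5/C = 1.0518
F_a = (F_max−F_min)/2 = 324 N; F_m = (F_max+F_min)/2 = 523 N
τ_a = K_W·8F_aD/(πd³) = 1.1505 × 110.16 = 126.74 MPa
τ_m = K_s·8F_mD/(πd³) = 1.0518 × 177.83 = 187.04 MPa
Goodman: 1/n_f = τ_a/S_se + τ_m/S_su = 126.74/343 + 187.04/794 = 0.36951 + 0.23557 = 0.60508
n_f = 1/0.60508 = 1.653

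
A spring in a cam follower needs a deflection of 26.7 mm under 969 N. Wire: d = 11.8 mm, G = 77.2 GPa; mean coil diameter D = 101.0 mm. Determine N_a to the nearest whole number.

5

Required rate k = F/δ = 969/26.7 = 36.292 N/mm
N_a = Gd⁴/(8D³k) = (77.2×10³ × 11.8⁴)/(8 × 101.0³ × 36.292)
    = 1.49674e+09 / 2.99135e+08 = 5.004 → 5 coils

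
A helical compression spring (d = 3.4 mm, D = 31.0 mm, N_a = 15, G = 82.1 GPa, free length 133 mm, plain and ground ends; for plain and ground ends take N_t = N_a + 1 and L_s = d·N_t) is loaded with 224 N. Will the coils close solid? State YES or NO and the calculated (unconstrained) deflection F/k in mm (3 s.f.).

k = Gd⁴/(8D³N_a) = (82.1×10³)(3.4⁴)/(8·31.0³·15) = 3.069 N/mm
N_t = 16; L_s = 3.4·16 = 54.4 mm; δ_solid = L₀ − L_s = 133 − 54.4 = 78.6 mm
δ = F/k = 224/3.069 = 72.989 mm
δ < δ_solid → spring does not go solid

NO, δ = 73.0 mm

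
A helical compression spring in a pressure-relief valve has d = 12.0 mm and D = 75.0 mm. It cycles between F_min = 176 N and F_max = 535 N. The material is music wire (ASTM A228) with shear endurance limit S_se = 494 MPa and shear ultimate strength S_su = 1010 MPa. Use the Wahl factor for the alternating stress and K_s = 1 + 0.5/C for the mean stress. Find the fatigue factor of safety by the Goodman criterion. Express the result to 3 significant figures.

C = D/d = 75.0/12.0 = 6.2500; K_W = (4C−1)/(4C−4)+0.615/C = 1.2413; K_s = 1+0.5/C = 1.0800
F_a = (F_max−F_min)/2 = 179.5 N; F_m = (F_max+F_min)/2 = 355.5 N
τ_a = K_W·8F_aD/(πd³) = 1.2413 × 19.839 = 24.625 MPa
τ_m = K_s·8F_mD/(πd³) = 1.0800 × 39.291 = 42.435 MPa
Goodman: 1/n_f = τ_a/S_se + τ_m/S_su = 24.625/494 + 42.435/1010 = 0.04985 + 0.04201 = 0.091864
n_f = 1/0.091864 = 10.89

10.9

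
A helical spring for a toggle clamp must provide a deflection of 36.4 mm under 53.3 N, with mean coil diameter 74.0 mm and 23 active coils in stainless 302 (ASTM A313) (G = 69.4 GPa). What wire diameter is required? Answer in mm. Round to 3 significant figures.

6.30 mm

Required rate k = F/δ = 53.3/36.4 = 1.4643 N/mm
d = (8D³N_a·k / G)^(1/4) = (8·74.0³·23·1.4643 / (69.4×10³))^0.25
  = (1573.2)^0.25 = 6.2979 mm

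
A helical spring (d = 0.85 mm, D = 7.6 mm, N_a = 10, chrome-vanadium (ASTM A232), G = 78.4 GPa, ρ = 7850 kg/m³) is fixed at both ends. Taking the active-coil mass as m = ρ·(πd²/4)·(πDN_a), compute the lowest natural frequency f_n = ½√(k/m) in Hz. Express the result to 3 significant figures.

523 Hz

k = Gd⁴/(8D³N_a) = (78.4×10³)(0.85⁴)/(8·7.6³·10) = 1.1654 N/mm = 1165.4 N/m
Wire length L = πDN_a = π·7.6·10 = 238.76 mm
m = ρ·(πd²/4)·L = 7850 × 0.56745×10⁻⁶ m² × 0.23876 m = 0.0010636 kg
f_n = ½√(k/m) = 0.5·√(1165.4/0.0010636) = 0.5·√(1.0957e+06) = 523.38 Hz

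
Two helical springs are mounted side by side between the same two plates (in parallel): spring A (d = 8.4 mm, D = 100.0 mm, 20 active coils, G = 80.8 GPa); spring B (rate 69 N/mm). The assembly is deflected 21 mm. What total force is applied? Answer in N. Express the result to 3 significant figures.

k_A = Gd⁴/(8D³N_a) = (80.8×10³)(8.4⁴)/(8·100.0³·20) = 2.5143 N/mm
Parallel: k_eq = 2.5143 + 69 = 71.514 N/mm
F = k_eq·δ = 71.514·21 = 1501.8 N

1500 N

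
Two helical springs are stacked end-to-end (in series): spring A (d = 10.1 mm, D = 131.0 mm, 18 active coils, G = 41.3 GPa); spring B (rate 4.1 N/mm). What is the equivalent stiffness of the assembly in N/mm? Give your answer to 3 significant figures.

1.00 N/mm

k_A = Gd⁴/(8D³N_a) = (41.3×10³)(10.1⁴)/(8·131.0³·18) = 1.3276 N/mm
Series: 1/k_eq = 1/1.3276 + 1/4.1 = 0.99716; k_eq = 1.0029 N/mm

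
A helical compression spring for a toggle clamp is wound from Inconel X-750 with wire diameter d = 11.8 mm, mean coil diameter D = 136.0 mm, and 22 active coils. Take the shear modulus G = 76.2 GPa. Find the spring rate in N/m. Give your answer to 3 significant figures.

3340 N/m

k = Gd⁴/(8D³N_a) = (76.2×10³ × 11.8⁴) / (8 × 136.0³ × 22)
  = 1.47735e+09 / 4.4272e+08 = 3.337 N/mm = 3337 N/m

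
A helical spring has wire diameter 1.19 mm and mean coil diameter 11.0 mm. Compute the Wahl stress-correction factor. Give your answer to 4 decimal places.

1.1575

C = D/d = 11.0/1.19 = 9.2437
K_W = (4C−1)/(4C−4) + 0.615/C = 35.975/32.975 + 0.0665 = 1.1575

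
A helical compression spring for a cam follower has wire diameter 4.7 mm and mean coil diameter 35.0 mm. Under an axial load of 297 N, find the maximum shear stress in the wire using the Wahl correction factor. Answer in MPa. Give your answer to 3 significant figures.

306 MPa

Spring index C = D/d = 35.0/4.7 = 7.4468
K_W = (4C−1)/(4C−4) + 0.615/C = 28.787/25.787 + 0.0826 = 1.1989
τ₀ = 8FD/(πd³) = 8·297·35.0/(π·4.7³) = 83160/326.17 = 254.96 MPa
τ_max = K·τ₀ = 1.1989 × 254.96 = 305.68 MPa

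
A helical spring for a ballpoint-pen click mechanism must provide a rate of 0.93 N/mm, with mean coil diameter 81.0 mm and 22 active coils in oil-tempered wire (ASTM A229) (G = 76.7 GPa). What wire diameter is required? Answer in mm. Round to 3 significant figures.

5.80 mm

d = (8D³N_a·k / G)^(1/4) = (8·81.0³·22·0.93 / (76.7×10³))^0.25
  = (1134.1)^0.25 = 5.8032 mm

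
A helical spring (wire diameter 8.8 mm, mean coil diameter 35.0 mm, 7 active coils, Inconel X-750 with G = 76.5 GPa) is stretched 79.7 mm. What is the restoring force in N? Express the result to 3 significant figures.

15200 N

k = Gd⁴/(8D³N_a) = (76.5×10³)(8.8⁴)/(8·35.0³·7) = 191.07 N/mm
F = k·δ = 191.07 × 79.7 = 15229 N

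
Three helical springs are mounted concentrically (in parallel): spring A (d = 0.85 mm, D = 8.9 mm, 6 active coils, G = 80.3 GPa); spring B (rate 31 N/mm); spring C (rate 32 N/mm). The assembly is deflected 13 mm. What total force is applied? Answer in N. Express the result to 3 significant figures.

835 N

k_A = Gd⁴/(8D³N_a) = (80.3×10³)(0.85⁴)/(8·8.9³·6) = 1.2387 N/mm
Parallel: k_eq = 1.2387 + 31 + 32 = 64.239 N/mm
F = k_eq·δ = 64.239·13 = 835.1 N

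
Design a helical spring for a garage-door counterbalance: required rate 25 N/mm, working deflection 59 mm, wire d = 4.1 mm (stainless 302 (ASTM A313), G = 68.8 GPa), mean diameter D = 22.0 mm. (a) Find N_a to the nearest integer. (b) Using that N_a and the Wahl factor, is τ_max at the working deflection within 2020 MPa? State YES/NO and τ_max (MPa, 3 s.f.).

N_a = Gd⁴/(8D³k) = (68.8×10³)(4.1⁴)/(8·22.0³·25) = 9.129 → N_a = 9
Actual rate k = Gd⁴/(8D³·9) = 25.358 N/mm
Working load F = kδ = 25.358·59 = 1496.2 N
C = 22.0/4.1 = 5.3659; K_W = (4C−1)/(4C−4)+0.615/C = 1.2864
τ_max = K_W·8FD/(πd³) = 1.2864·1216.1 = 1564.5 MPa
τ_max ≤ 2020 MPa → acceptable

(a) 9 coils; (b) YES, τ_max = 1560 MPa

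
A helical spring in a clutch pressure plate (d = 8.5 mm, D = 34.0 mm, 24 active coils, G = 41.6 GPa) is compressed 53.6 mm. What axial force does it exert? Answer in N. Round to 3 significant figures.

k = Gd⁴/(8D³N_a) = (41.6×10³)(8.5⁴)/(8·34.0³·24) = 28.776 N/mm
F = k·δ = 28.776 × 53.6 = 1542.4 N

1540 N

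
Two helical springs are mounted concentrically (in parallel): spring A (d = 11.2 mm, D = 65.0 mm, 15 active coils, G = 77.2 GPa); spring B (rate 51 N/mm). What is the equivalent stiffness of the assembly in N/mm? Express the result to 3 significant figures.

k_A = Gd⁴/(8D³N_a) = (77.2×10³)(11.2⁴)/(8·65.0³·15) = 36.861 N/mm
Parallel: k_eq = 36.861 + 51 = 87.861 N/mm

87.9 N/mm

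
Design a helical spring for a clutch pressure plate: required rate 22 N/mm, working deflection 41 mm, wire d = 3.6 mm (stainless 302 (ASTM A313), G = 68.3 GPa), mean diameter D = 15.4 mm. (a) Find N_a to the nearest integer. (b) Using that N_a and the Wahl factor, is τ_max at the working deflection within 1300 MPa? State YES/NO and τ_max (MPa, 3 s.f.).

(a) 18 coils; (b) YES, τ_max = 1030 MPa

N_a = Gd⁴/(8D³k) = (68.3×10³)(3.6⁴)/(8·15.4³·22) = 17.85 → N_a = 18
Actual rate k = Gd⁴/(8D³·18) = 21.813 N/mm
Working load F = kδ = 21.813·41 = 894.31 N
C = 15.4/3.6 = 4.2778; K_W = (4C−1)/(4C−4)+0.615/C = 1.3726
τ_max = K_W·8FD/(πd³) = 1.3726·751.7 = 1031.8 MPa
τ_max ≤ 1300 MPa → acceptable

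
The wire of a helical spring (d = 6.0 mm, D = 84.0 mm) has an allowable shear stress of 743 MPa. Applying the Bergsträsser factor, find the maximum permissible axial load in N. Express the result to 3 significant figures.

686 N

C = D/d = 84.0/6.0 = 14.0000
K_B = (4C+2)/(4C−3) = 58.000/53.000 = 1.0943
τ_max = K·8FD/(πd³) → F_max = τ_allow·πd³/(8DK)
F_max = 743·π·6.0³/(8·84.0·1.0943) = 5.0419e+05/735.4 = 685.6 N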